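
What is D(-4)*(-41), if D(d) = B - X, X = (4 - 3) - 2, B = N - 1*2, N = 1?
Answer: 0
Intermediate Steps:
B = -1 (B = 1 - 1*2 = 1 - 2 = -1)
X = -1 (X = 1 - 2 = -1)
D(d) = 0 (D(d) = -1 - 1*(-1) = -1 + 1 = 0)
D(-4)*(-41) = 0*(-41) = 0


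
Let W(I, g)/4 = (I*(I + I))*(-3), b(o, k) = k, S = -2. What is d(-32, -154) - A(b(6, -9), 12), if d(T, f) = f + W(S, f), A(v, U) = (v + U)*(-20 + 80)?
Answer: -430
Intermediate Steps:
W(I, g) = -24*I² (W(I, g) = 4*((I*(I + I))*(-3)) = 4*((I*(2*I))*(-3)) = 4*((2*I²)*(-3)) = 4*(-6*I²) = -24*I²)
A(v, U) = 60*U + 60*v (A(v, U) = (U + v)*60 = 60*U + 60*v)
d(T, f) = -96 + f (d(T, f) = f - 24*(-2)² = f - 24*4 = f - 96 = -96 + f)
d(-32, -154) - A(b(6, -9), 12) = (-96 - 154) - (60*12 + 60*(-9)) = -250 - (720 - 540) = -250 - 1*180 = -250 - 180 = -430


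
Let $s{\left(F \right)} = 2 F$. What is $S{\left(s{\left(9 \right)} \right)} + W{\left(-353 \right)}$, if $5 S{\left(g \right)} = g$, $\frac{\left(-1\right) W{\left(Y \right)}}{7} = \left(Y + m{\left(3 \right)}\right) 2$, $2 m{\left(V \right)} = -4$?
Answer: $\frac{24868}{5} \approx 4973.6$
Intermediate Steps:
$m{\left(V \right)} = -2$ ($m{\left(V \right)} = \frac{1}{2} \left(-4\right) = -2$)
$W{\left(Y \right)} = 28 - 14 Y$ ($W{\left(Y \right)} = - 7 \left(Y - 2\right) 2 = - 7 \left(-2 + Y\right) 2 = - 7 \left(-4 + 2 Y\right) = 28 - 14 Y$)
$S{\left(g \right)} = \frac{g}{5}$
$S{\left(s{\left(9 \right)} \right)} + W{\left(-353 \right)} = \frac{2 \cdot 9}{5} + \left(28 - -4942\right) = \frac{1}{5} \cdot 18 + \left(28 + 4942\right) = \frac{18}{5} + 4970 = \frac{24868}{5}$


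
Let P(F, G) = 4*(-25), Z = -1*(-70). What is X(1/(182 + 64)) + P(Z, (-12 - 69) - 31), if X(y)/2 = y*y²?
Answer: -744346799/7443468 ≈ -100.00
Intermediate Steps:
Z = 70
X(y) = 2*y³ (X(y) = 2*(y*y²) = 2*y³)
P(F, G) = -100
X(1/(182 + 64)) + P(Z, (-12 - 69) - 31) = 2*(1/(182 + 64))³ - 100 = 2*(1/246)³ - 100 = 2*(1/14886936) - 100 = 1/7443468 - 100 = -744346799/7443468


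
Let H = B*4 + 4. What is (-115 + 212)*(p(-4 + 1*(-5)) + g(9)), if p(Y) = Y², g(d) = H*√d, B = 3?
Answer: 12513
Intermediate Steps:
H = 16 (H = 3*4 + 4 = 12 + 4 = 16)
g(d) = 16*√d
(-115 + 212)*(p(-4 + 1*(-5)) + g(9)) = (-115 + 212)*((-4 + 1*(-5))² + 16*√9) = 97*((-4 - 5)² + 16*3) = 97*((-9)² + 48) = 97*(81 + 48) = 97*129 = 12513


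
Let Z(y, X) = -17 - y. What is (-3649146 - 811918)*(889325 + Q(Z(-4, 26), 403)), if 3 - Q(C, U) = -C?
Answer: -3967291131160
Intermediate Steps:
Q(C, U) = 3 + C (Q(C, U) = 3 - (-1)*C = 3 + C)
(-3649146 - 811918)*(889325 + Q(Z(-4, 26), 403)) = (-3649146 - 811918)*(889325 + (3 + (-17 - 1*(-4)))) = -4461064*(889325 + (3 + (-17 + 4))) = -4461064*(889325 + (3 - 13)) = -4461064*(889325 - 10) = -4461064*889315 = -3967291131160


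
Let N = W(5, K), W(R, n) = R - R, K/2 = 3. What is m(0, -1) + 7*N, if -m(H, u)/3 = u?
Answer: 3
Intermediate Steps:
K = 6 (K = 2*3 = 6)
m(H, u) = -3*u
W(R, n) = 0
N = 0
m(0, -1) + 7*N = -3*(-1) + 7*0 = 3 + 0 = 3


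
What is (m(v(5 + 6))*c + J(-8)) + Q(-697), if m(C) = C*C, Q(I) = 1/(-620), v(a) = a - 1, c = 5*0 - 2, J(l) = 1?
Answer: -123381/620 ≈ -199.00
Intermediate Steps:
c = -2 (c = 0 - 2 = -2)
v(a) = -1 + a
Q(I) = -1/620
m(C) = C**2
(m(v(5 + 6))*c + J(-8)) + Q(-697) = ((-1 + (5 + 6))**2*(-2) + 1) - 1/620 = ((-1 + 11)**2*(-2) + 1) - 1/620 = (10**2*(-2) + 1) - 1/620 = (100*(-2) + 1) - 1/620 = (-200 + 1) - 1/620 = -199 - 1/620 = -123381/620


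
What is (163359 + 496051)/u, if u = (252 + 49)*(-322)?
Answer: -14335/2107 ≈ -6.8035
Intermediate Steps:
u = -96922 (u = 301*(-322) = -96922)
(163359 + 496051)/u = (163359 + 496051)/(-96922) = 659410*(-1/96922) = -14335/2107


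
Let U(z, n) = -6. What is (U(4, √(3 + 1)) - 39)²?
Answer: 2025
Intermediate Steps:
(U(4, √(3 + 1)) - 39)² = (-6 - 39)² = (-45)² = 2025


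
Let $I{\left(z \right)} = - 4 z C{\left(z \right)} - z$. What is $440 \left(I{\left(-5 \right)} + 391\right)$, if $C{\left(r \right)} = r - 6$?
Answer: $77440$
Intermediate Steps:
$C{\left(r \right)} = -6 + r$ ($C{\left(r \right)} = r - 6 = -6 + r$)
$I{\left(z \right)} = - z - 4 z \left(-6 + z\right)$ ($I{\left(z \right)} = - 4 z \left(-6 + z\right) - z = - z - 4 z \left(-6 + z\right)$)
$440 \left(I{\left(-5 \right)} + 391\right) = 440 \left(- 5 \left(23 - -20\right) + 391\right) = 440 \left(- 5 \left(23 + 20\right) + 391\right) = 440 \left(\left(-5\right) 43 + 391\right) = 440 \left(-215 + 391\right) = 440 \cdot 176 = 77440$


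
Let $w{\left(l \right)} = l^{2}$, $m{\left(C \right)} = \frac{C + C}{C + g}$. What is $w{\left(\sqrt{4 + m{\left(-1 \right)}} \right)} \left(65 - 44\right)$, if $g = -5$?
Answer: $91$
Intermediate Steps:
$m{\left(C \right)} = \frac{2 C}{-5 + C}$ ($m{\left(C \right)} = \frac{C + C}{C - 5} = \frac{2 C}{-5 + C}$)
$w{\left(\sqrt{4 + m{\left(-1 \right)}} \right)} \left(65 - 44\right) = \left(\sqrt{4 + 2 \left(-1\right) \frac{1}{-5 - 1}}\right)^{2} \left(65 - 44\right) = \left(\sqrt{4 + 2 \left(-1\right) \frac{1}{-6}}\right)^{2} \cdot 21 = \left(\sqrt{4 + 2 \left(-1\right) \left(- \frac{1}{6}\right)}\right)^{2} \cdot 21 = \left(\sqrt{4 + \frac{1}{3}}\right)^{2} \cdot 21 = \left(\sqrt{\frac{13}{3}}\right)^{2} \cdot 21 = \left(\frac{\sqrt{39}}{3}\right)^{2} \cdot 21 = \frac{13}{3} \cdot 21 = 91$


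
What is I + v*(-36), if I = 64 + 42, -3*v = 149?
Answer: 1894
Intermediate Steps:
v = -149/3 (v = -⅓*149 = -149/3 ≈ -49.667)
I = 106
I + v*(-36) = 106 - 149/3*(-36) = 106 + 1788 = 1894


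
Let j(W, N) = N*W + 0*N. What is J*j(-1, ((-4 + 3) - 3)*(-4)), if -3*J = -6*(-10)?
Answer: 320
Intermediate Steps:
J = -20 (J = -(-2)*(-10) = -⅓*60 = -20)
j(W, N) = N*W (j(W, N) = N*W + 0 = N*W)
J*j(-1, ((-4 + 3) - 3)*(-4)) = -20*((-4 + 3) - 3)*(-4)*(-1) = -20*(-1 - 3)*(-4)*(-1) = -20*(-4*(-4))*(-1) = -320*(-1) = -20*(-16) = 320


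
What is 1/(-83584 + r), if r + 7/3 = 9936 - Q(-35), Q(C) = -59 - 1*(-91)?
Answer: -3/221047 ≈ -1.3572e-5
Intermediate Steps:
Q(C) = 32 (Q(C) = -59 + 91 = 32)
r = 29705/3 (r = -7/3 + (9936 - 1*32) = -7/3 + (9936 - 32) = -7/3 + 9904 = 29705/3 ≈ 9901.7)
1/(-83584 + r) = 1/(-83584 + 29705/3) = 1/(-221047/3) = -3/221047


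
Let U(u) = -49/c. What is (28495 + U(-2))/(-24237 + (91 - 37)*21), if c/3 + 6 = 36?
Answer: -150853/122310 ≈ -1.2334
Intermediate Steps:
c = 90 (c = -18 + 3*36 = -18 + 108 = 90)
U(u) = -49/90
(28495 + U(-2))/(-24237 + (91 - 37)*21) = (28495 - 49/90)/(-24237 + (91 - 37)*21) = 2564501/(90*(-24237 + 54*21)) = 2564501/(90*(-24237 + 1134)) = (2564501/90)/(-23103) = (2564501/90)*(-1/23103) = -150853/122310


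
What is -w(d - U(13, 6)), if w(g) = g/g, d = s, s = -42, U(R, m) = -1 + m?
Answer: -1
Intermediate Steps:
d = -42
w(g) = 1
-w(d - U(13, 6)) = -1*1 = -1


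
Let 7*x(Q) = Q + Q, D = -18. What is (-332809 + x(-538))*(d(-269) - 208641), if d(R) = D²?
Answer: 485532556263/7 ≈ 6.9362e+10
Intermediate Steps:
x(Q) = 2*Q/7 (x(Q) = (Q + Q)/7 = (2*Q)/7 = 2*Q/7)
d(R) = 324 (d(R) = (-18)² = 324)
(-332809 + x(-538))*(d(-269) - 208641) = (-332809 + (2/7)*(-538))*(324 - 208641) = (-332809 - 1076/7)*(-208317) = -2330739/7*(-208317) = 485532556263/7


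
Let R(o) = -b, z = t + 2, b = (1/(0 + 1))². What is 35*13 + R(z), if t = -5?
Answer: 454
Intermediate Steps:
b = 1 (b = (1/1)² = 1² = 1)
z = -3 (z = -5 + 2 = -3)
R(o) = -1 (R(o) = -1*1 = -1)
35*13 + R(z) = 35*13 - 1 = 455 - 1 = 454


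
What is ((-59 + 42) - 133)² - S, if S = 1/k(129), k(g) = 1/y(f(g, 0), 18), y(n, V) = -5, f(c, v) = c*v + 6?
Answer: 22505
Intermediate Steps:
f(c, v) = 6 + c*v
k(g) = -⅕ (k(g) = 1/(-5) = -⅕)
S = -5 (S = 1/(-⅕) = -5)
((-59 + 42) - 133)² - S = ((-59 + 42) - 133)² - 1*(-5) = (-17 - 133)² + 5 = (-150)² + 5 = 22500 + 5 = 22505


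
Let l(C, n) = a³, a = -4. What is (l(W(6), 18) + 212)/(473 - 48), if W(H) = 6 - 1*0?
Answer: 148/425 ≈ 0.34824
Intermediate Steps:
W(H) = 6 (W(H) = 6 + 0 = 6)
l(C, n) = -64 (l(C, n) = (-4)³ = -64)
(l(W(6), 18) + 212)/(473 - 48) = (-64 + 212)/(473 - 48) = 148/425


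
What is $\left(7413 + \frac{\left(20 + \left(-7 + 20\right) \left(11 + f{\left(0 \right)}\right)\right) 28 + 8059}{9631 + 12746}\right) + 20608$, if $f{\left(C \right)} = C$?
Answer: $\frac{627038540}{22377} \approx 28022.0$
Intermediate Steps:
$\left(7413 + \frac{\left(20 + \left(-7 + 20\right) \left(11 + f{\left(0 \right)}\right)\right) 28 + 8059}{9631 + 12746}\right) + 20608 = \left(7413 + \frac{\left(20 + \left(-7 + 20\right) \left(11 + 0\right)\right) 28 + 8059}{9631 + 12746}\right) + 20608 = \left(7413 + \frac{\left(20 + 13 \cdot 11\right) 28 + 8059}{22377}\right) + 20608 = \left(7413 + \left(\left(20 + 143\right) 28 + 8059\right) \frac{1}{22377}\right) + 20608 = \left(7413 + \left(163 \cdot 28 + 8059\right) \frac{1}{22377}\right) + 20608 = \left(7413 + \left(4564 + 8059\right) \frac{1}{22377}\right) + 20608 = \left(7413 + 12623 \cdot \frac{1}{22377}\right) + 20608 = \left(7413 + \frac{12623}{22377}\right) + 20608 = \frac{165893324}{22377} + 20608 = \frac{627038540}{22377}$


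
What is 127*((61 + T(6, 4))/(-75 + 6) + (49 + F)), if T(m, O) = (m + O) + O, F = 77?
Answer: 364871/23 ≈ 15864.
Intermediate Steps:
T(m, O) = m + 2*O (T(m, O) = (O + m) + O = m + 2*O)
127*((61 + T(6, 4))/(-75 + 6) + (49 + F)) = 127*((61 + (6 + 2*4))/(-75 + 6) + (49 + 77)) = 127*((61 + (6 + 8))/(-69) + 126) = 127*((61 + 14)*(-1/69) + 126) = 127*(75*(-1/69) + 126) = 127*(-25/23 + 126) = 127*(2873/23) = 364871/23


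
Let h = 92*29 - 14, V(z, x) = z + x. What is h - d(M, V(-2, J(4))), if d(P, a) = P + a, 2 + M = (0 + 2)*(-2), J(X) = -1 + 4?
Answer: 2659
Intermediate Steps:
J(X) = 3
V(z, x) = x + z
M = -6 (M = -2 + (0 + 2)*(-2) = -2 + 2*(-2) = -2 - 4 = -6)
h = 2654 (h = 2668 - 14 = 2654)
h - d(M, V(-2, J(4))) = 2654 - (-6 + (3 - 2)) = 2654 - (-6 + 1) = 2654 - 1*(-5) = 2654 + 5 = 2659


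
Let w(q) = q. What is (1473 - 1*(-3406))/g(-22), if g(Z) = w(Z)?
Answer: -4879/22 ≈ -221.77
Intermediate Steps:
g(Z) = Z
(1473 - 1*(-3406))/g(-22) = (1473 - 1*(-3406))/(-22) = (1473 + 3406)*(-1/22) = 4879*(-1/22) = -4879/22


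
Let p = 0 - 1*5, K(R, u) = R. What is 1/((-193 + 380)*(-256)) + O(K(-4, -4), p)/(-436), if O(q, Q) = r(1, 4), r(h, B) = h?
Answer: -12077/5218048 ≈ -0.0023145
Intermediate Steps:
p = -5 (p = 0 - 5 = -5)
O(q, Q) = 1
1/((-193 + 380)*(-256)) + O(K(-4, -4), p)/(-436) = 1/((-193 + 380)*(-256)) + 1/(-436) = -1/256/187 + 1*(-1/436) = (1/187)*(-1/256) - 1/436 = -1/47872 - 1/436 = -12077/5218048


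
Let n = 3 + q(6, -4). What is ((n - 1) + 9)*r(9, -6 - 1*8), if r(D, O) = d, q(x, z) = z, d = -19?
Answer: -133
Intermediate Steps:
r(D, O) = -19
n = -1 (n = 3 - 4 = -1)
((n - 1) + 9)*r(9, -6 - 1*8) = ((-1 - 1) + 9)*(-19) = (-2 + 9)*(-19) = 7*(-19) = -133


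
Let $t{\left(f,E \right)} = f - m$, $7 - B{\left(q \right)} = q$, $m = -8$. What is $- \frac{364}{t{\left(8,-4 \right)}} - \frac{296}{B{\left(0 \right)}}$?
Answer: $- \frac{1821}{28} \approx -65.036$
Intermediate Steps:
$B{\left(q \right)} = 7 - q$
$t{\left(f,E \right)} = 8 + f$ ($t{\left(f,E \right)} = f - -8 = f + 8 = 8 + f$)
$- \frac{364}{t{\left(8,-4 \right)}} - \frac{296}{B{\left(0 \right)}} = - \frac{364}{8 + 8} - \frac{296}{7 - 0} = - \frac{364}{16} - \frac{296}{7 + 0} = \left(-364\right) \frac{1}{16} - \frac{296}{7} = - \frac{91}{4} - \frac{296}{7} = - \frac{1821}{28}$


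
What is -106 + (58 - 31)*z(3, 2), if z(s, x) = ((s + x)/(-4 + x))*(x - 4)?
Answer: 29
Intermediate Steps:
z(s, x) = s + x (z(s, x) = ((s + x)/(-4 + x))*(-4 + x) = s + x)
-106 + (58 - 31)*z(3, 2) = -106 + (58 - 31)*(3 + 2) = -106 + 27*5 = -106 + 135 = 29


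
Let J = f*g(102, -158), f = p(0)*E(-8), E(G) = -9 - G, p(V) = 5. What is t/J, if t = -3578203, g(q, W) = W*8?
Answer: -3578203/6320 ≈ -566.17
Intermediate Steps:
g(q, W) = 8*W
f = -5 (f = 5*(-9 - 1*(-8)) = 5*(-9 + 8) = 5*(-1) = -5)
J = 6320 (J = -40*(-158) = -5*(-1264) = 6320)
t/J = -3578203/6320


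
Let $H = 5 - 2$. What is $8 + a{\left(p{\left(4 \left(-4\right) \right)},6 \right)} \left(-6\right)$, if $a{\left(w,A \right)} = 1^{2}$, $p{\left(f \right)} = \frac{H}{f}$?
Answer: $2$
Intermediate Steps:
$H = 3$
$p{\left(f \right)} = \frac{3}{f}$
$a{\left(w,A \right)} = 1$
$8 + a{\left(p{\left(4 \left(-4\right) \right)},6 \right)} \left(-6\right) = 8 + 1 \left(-6\right) = 8 - 6 = 2$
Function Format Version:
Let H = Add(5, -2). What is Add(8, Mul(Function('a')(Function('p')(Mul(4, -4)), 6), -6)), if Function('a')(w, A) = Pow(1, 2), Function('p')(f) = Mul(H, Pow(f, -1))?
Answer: 2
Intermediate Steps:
H = 3
Function('p')(f) = Mul(3, Pow(f, -1))
Function('a')(w, A) = 1
Add(8, Mul(Function('a')(Function('p')(Mul(4, -4)), 6), -6)) = Add(8, Mul(1, -6)) = Add(8, -6) = 2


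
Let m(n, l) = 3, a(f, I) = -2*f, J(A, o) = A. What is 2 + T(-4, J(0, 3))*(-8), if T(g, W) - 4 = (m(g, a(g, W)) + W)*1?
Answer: -54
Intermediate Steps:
T(g, W) = 7 + W (T(g, W) = 4 + (3 + W)*1 = 4 + (3 + W) = 7 + W)
2 + T(-4, J(0, 3))*(-8) = 2 + (7 + 0)*(-8) = 2 + 7*(-8) = 2 - 56 = -54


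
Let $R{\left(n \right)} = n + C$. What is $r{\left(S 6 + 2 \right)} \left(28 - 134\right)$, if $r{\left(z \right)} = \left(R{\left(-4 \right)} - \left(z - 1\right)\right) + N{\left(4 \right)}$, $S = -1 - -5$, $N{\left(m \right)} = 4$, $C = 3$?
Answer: $2332$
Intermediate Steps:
$S = 4$ ($S = -1 + 5 = 4$)
$R{\left(n \right)} = 3 + n$ ($R{\left(n \right)} = n + 3 = 3 + n$)
$r{\left(z \right)} = 4 - z$ ($r{\left(z \right)} = \left(\left(3 - 4\right) - \left(z - 1\right)\right) + 4 = \left(-1 - \left(-1 + z\right)\right) + 4 = - z + 4 = 4 - z$)
$r{\left(S 6 + 2 \right)} \left(28 - 134\right) = \left(4 - \left(4 \cdot 6 + 2\right)\right) \left(28 - 134\right) = \left(4 - \left(24 + 2\right)\right) \left(-106\right) = \left(4 - 26\right) \left(-106\right) = \left(-22\right) \left(-106\right) = 2332$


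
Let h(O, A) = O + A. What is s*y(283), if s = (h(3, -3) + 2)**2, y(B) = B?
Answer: 1132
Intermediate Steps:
h(O, A) = A + O
s = 4 (s = ((-3 + 3) + 2)**2 = (0 + 2)**2 = 2**2 = 4)
s*y(283) = 4*283 = 1132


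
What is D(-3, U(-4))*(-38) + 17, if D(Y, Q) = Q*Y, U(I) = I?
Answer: -439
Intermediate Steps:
D(-3, U(-4))*(-38) + 17 = -4*(-3)*(-38) + 17 = 12*(-38) + 17 = -456 + 17 = -439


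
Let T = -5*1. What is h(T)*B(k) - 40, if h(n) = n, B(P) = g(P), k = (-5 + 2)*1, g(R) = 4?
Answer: -60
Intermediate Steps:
k = -3 (k = -3*1 = -3)
B(P) = 4
T = -5
h(T)*B(k) - 40 = -5*4 - 40 = -20 - 40 = -60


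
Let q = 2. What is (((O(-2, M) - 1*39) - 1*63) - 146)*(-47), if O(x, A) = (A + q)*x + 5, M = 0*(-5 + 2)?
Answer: 11609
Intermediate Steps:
M = 0 (M = 0*(-3) = 0)
O(x, A) = 5 + x*(2 + A) (O(x, A) = (A + 2)*x + 5 = (2 + A)*x + 5 = x*(2 + A) + 5 = 5 + x*(2 + A))
(((O(-2, M) - 1*39) - 1*63) - 146)*(-47) = ((((5 + 2*(-2) + 0*(-2)) - 1*39) - 1*63) - 146)*(-47) = ((((5 - 4 + 0) - 39) - 63) - 146)*(-47) = (((1 - 39) - 63) - 146)*(-47) = ((-38 - 63) - 146)*(-47) = (-101 - 146)*(-47) = -247*(-47) = 11609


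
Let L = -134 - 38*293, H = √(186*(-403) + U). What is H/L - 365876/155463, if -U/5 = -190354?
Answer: -52268/22209 - √219203/5634 ≈ -2.4366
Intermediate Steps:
U = 951770 (U = -5*(-190354) = 951770)
H = 2*√219203 (H = √(186*(-403) + 951770) = √(-74958 + 951770) = √876812 = 2*√219203 ≈ 936.38)
L = -11268 (L = -134 - 11134 = -11268)
H/L - 365876/155463 = (2*√219203)/(-11268) - 365876/155463 = (2*√219203)*(-1/11268) - 365876*1/155463 = -√219203/5634 - 52268/22209 = -52268/22209 - √219203/5634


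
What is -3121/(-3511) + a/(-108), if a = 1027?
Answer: -3268729/379188 ≈ -8.6203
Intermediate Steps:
-3121/(-3511) + a/(-108) = -3121/(-3511) + 1027/(-108) = -3121*(-1/3511) + 1027*(-1/108) = 3121/3511 - 1027/108 = -3268729/379188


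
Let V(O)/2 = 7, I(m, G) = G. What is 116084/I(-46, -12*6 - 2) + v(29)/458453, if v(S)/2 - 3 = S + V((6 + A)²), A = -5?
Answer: -26609525622/16962761 ≈ -1568.7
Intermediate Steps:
V(O) = 14 (V(O) = 2*7 = 14)
v(S) = 34 + 2*S (v(S) = 6 + 2*(S + 14) = 6 + 2*(14 + S) = 6 + (28 + 2*S) = 34 + 2*S)
116084/I(-46, -12*6 - 2) + v(29)/458453 = 116084/(-12*6 - 2) + (34 + 2*29)/458453 = 116084/(-72 - 2) + (34 + 58)*(1/458453) = 116084/(-74) + 92*(1/458453) = 116084*(-1/74) + 92/458453 = -58042/37 + 92/458453 = -26609525622/16962761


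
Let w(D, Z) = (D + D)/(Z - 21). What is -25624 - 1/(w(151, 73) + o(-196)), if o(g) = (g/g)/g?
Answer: -378853388/14785 ≈ -25624.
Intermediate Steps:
w(D, Z) = 2*D/(-21 + Z) (w(D, Z) = (2*D)/(-21 + Z) = 2*D/(-21 + Z))
o(g) = 1/g
-25624 - 1/(w(151, 73) + o(-196)) = -25624 - 1/(2*151/(-21 + 73) + 1/(-196)) = -25624 - 1/(2*151/52 - 1/196) = -25624 - 1/(2*151*(1/52) - 1/196) = -25624 - 1/(151/26 - 1/196) = -25624 - 1/14785/2548 = -25624 - 1*2548/14785 = -25624 - 2548/14785 = -378853388/14785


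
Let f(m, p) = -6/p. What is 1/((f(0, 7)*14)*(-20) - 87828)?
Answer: -1/87588 ≈ -1.1417e-5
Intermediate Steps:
1/((f(0, 7)*14)*(-20) - 87828) = 1/((-6/7*14)*(-20) - 87828) = 1/((-6*⅐*14)*(-20) - 87828) = 1/(-6/7*14*(-20) - 87828) = 1/(-12*(-20) - 87828) = 1/(240 - 87828) = 1/(-87588) = -1/87588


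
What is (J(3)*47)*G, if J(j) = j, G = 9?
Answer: 1269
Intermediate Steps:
(J(3)*47)*G = (3*47)*9 = 141*9 = 1269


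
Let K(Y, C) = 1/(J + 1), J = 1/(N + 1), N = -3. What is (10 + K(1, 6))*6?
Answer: 72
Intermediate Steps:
J = -1/2 (J = 1/(-3 + 1) = 1/(-2) = -1/2 ≈ -0.50000)
K(Y, C) = 2 (K(Y, C) = 1/(-1/2 + 1) = 1/(1/2) = 2)
(10 + K(1, 6))*6 = (10 + 2)*6 = 12*6 = 72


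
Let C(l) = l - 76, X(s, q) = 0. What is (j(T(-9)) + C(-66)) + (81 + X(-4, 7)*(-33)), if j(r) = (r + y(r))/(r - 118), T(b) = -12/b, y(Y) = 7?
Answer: -855/14 ≈ -61.071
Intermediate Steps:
C(l) = -76 + l
j(r) = (7 + r)/(-118 + r) (j(r) = (r + 7)/(r - 118) = (7 + r)/(-118 + r))
(j(T(-9)) + C(-66)) + (81 + X(-4, 7)*(-33)) = ((7 - 12/(-9))/(-118 - 12/(-9)) + (-76 - 66)) + (81 + 0*(-33)) = ((7 - 12*(-⅑))/(-118 - 12*(-⅑)) - 142) + (81 + 0) = ((7 + 4/3)/(-118 + 4/3) - 142) + 81 = ((25/3)/(-350/3) - 142) + 81 = (-3/350*25/3 - 142) + 81 = (-1/14 - 142) + 81 = -1989/14 + 81 = -855/14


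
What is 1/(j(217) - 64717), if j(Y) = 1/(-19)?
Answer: -19/1229624 ≈ -1.5452e-5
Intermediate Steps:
j(Y) = -1/19
1/(j(217) - 64717) = 1/(-1/19 - 64717) = 1/(-1229624/19) = -19/1229624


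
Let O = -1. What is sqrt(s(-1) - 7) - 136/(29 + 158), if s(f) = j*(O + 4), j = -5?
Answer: -8/11 + I*sqrt(22) ≈ -0.72727 + 4.6904*I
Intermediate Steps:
s(f) = -15 (s(f) = -5*(-1 + 4) = -5*3 = -15)
sqrt(s(-1) - 7) - 136/(29 + 158) = sqrt(-15 - 7) - 136/(29 + 158) = sqrt(-22) - 136/187 = I*sqrt(22) - 136*1/187 = I*sqrt(22) - 8/11 = -8/11 + I*sqrt(22)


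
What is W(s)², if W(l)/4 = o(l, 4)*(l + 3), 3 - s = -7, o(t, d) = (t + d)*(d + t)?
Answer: 103876864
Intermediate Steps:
o(t, d) = (d + t)² (o(t, d) = (d + t)*(d + t) = (d + t)²)
s = 10 (s = 3 - 1*(-7) = 3 + 7 = 10)
W(l) = 4*(4 + l)²*(3 + l) (W(l) = 4*((4 + l)²*(l + 3)) = 4*((4 + l)²*(3 + l)) = 4*(4 + l)²*(3 + l))
W(s)² = (4*(4 + 10)²*(3 + 10))² = (4*14²*13)² = (4*196*13)² = 10192² = 103876864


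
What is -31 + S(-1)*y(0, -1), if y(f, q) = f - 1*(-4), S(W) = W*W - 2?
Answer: -35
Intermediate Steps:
S(W) = -2 + W**2 (S(W) = W**2 - 2 = -2 + W**2)
y(f, q) = 4 + f (y(f, q) = f + 4 = 4 + f)
-31 + S(-1)*y(0, -1) = -31 + (-2 + (-1)**2)*(4 + 0) = -31 + (-2 + 1)*4 = -31 - 1*4 = -31 - 4 = -35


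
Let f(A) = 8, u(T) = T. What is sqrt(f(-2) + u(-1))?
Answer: sqrt(7) ≈ 2.6458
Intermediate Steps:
sqrt(f(-2) + u(-1)) = sqrt(8 - 1) = sqrt(7)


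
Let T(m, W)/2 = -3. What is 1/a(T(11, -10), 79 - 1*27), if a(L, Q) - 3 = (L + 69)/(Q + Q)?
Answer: 104/375 ≈ 0.27733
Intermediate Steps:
T(m, W) = -6 (T(m, W) = 2*(-3) = -6)
a(L, Q) = 3 + (69 + L)/(2*Q) (a(L, Q) = 3 + (L + 69)/(Q + Q) = 3 + (69 + L)/((2*Q)) = 3 + (69 + L)*(1/(2*Q)) = 3 + (69 + L)/(2*Q))
1/a(T(11, -10), 79 - 1*27) = 1/((69 - 6 + 6*(79 - 1*27))/(2*(79 - 1*27))) = 1/((69 - 6 + 6*(79 - 27))/(2*(79 - 27))) = 1/((½)*(69 - 6 + 6*52)/52) = 1/((½)*(1/52)*(69 - 6 + 312)) = 1/((½)*(1/52)*375) = 1/(375/104) = 104/375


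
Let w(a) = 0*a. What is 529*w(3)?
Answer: 0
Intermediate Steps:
w(a) = 0
529*w(3) = 529*0 = 0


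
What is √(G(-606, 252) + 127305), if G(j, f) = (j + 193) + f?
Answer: 2*√31786 ≈ 356.57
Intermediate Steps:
G(j, f) = 193 + f + j (G(j, f) = (193 + j) + f = 193 + f + j)
√(G(-606, 252) + 127305) = √((193 + 252 - 606) + 127305) = √(-161 + 127305) = √127144 = 2*√31786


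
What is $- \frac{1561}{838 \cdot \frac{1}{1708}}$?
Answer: $- \frac{1333094}{419} \approx -3181.6$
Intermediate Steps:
$- \frac{1561}{838 \cdot \frac{1}{1708}} = - \frac{1561}{\frac{419}{854}} = \left(-1561\right) \frac{854}{419} = - \frac{1333094}{419}$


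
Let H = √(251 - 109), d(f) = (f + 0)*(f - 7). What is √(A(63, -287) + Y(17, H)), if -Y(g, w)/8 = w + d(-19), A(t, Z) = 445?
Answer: √(-3507 - 8*√142) ≈ 60.019*I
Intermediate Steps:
d(f) = f*(-7 + f)
H = √142 ≈ 11.916
Y(g, w) = -3952 - 8*w (Y(g, w) = -8*(w - 19*(-7 - 19)) = -8*(w - 19*(-26)) = -8*(w + 494) = -8*(494 + w) = -3952 - 8*w)
√(A(63, -287) + Y(17, H)) = √(445 + (-3952 - 8*√142)) = √(-3507 - 8*√142)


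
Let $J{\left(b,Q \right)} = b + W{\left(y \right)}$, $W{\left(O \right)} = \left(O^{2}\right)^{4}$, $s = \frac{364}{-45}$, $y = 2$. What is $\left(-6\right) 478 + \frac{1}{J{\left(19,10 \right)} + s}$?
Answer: $- \frac{34447503}{12011} \approx -2868.0$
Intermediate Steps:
$s = - \frac{364}{45}$ ($s = 364 \left(- \frac{1}{45}\right) = - \frac{364}{45} \approx -8.0889$)
$W{\left(O \right)} = O^{8}$
$J{\left(b,Q \right)} = 256 + b$ ($J{\left(b,Q \right)} = b + 2^{8} = b + 256 = 256 + b$)
$\left(-6\right) 478 + \frac{1}{J{\left(19,10 \right)} + s} = \left(-6\right) 478 + \frac{1}{\left(256 + 19\right) - \frac{364}{45}} = -2868 + \frac{1}{275 - \frac{364}{45}} = -2868 + \frac{1}{\frac{12011}{45}} = -2868 + \frac{45}{12011} = - \frac{34447503}{12011}$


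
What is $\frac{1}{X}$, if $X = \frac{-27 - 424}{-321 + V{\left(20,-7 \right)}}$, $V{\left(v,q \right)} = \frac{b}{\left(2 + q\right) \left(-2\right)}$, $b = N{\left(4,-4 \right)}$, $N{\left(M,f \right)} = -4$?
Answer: $\frac{1607}{2255} \approx 0.71264$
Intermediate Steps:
$b = -4$
$V{\left(v,q \right)} = - \frac{4}{-4 - 2 q}$ ($V{\left(v,q \right)} = - \frac{4}{\left(2 + q\right) \left(-2\right)} = - \frac{4}{-4 - 2 q}$)
$X = \frac{2255}{1607}$ ($X = \frac{-27 - 424}{-321 + \frac{2}{2 - 7}} = - \frac{451}{-321 + \frac{2}{-5}} = - \frac{451}{-321 + 2 \left(- \frac{1}{5}\right)} = - \frac{451}{-321 - \frac{2}{5}} = - \frac{451}{- \frac{1607}{5}} = \left(-451\right) \left(- \frac{5}{1607}\right) = \frac{2255}{1607} \approx 1.4032$)
$\frac{1}{X} = \frac{1}{\frac{2255}{1607}} = \frac{1607}{2255}$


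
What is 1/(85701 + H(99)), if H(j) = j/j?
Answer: 1/85702 ≈ 1.1668e-5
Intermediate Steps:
H(j) = 1
1/(85701 + H(99)) = 1/(85701 + 1) = 1/85702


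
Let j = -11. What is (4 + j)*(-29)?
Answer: 203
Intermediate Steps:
(4 + j)*(-29) = (4 - 11)*(-29) = -7*(-29) = 203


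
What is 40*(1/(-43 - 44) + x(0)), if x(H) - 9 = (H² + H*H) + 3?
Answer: 41720/87 ≈ 479.54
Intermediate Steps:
x(H) = 12 + 2*H² (x(H) = 9 + ((H² + H*H) + 3) = 9 + ((H² + H²) + 3) = 9 + (2*H² + 3) = 9 + (3 + 2*H²) = 12 + 2*H²)
40*(1/(-43 - 44) + x(0)) = 40*(1/(-43 - 44) + (12 + 2*0²)) = 40*(1/(-87) + (12 + 2*0)) = 40*(-1/87 + (12 + 0)) = 40*(-1/87 + 12) = 40*(1043/87) = 41720/87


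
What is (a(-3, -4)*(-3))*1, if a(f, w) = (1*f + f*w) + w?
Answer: -15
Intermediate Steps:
a(f, w) = f + w + f*w (a(f, w) = (f + f*w) + w = f + w + f*w)
(a(-3, -4)*(-3))*1 = ((-3 - 4 - 3*(-4))*(-3))*1 = ((-3 - 4 + 12)*(-3))*1 = (5*(-3))*1 = -15*1 = -15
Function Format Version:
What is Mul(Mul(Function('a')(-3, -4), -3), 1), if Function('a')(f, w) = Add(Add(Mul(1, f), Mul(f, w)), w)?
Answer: -15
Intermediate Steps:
Function('a')(f, w) = Add(f, w, Mul(f, w)) (Function('a')(f, w) = Add(Add(f, Mul(f, w)), w) = Add(f, w, Mul(f, w)))
Mul(Mul(Function('a')(-3, -4), -3), 1) = Mul(Mul(Add(-3, -4, Mul(-3, -4)), -3), 1) = Mul(Mul(Add(-3, -4, 12), -3), 1) = Mul(Mul(5, -3), 1) = Mul(-15, 1) = -15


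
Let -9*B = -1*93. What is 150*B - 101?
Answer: 1449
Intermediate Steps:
B = 31/3 (B = -(-1)*93/9 = -⅑*(-93) = 31/3 ≈ 10.333)
150*B - 101 = 150*(31/3) - 101 = 1550 - 101 = 1449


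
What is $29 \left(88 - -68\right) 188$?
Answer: $850512$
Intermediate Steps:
$29 \left(88 - -68\right) 188 = 29 \left(88 + 68\right) 188 = 29 \cdot 156 \cdot 188 = 4524 \cdot 188 = 850512$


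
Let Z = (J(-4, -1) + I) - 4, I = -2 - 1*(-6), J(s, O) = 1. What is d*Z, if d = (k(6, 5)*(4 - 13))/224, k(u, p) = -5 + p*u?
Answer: -225/224 ≈ -1.0045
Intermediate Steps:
I = 4 (I = -2 + 6 = 4)
Z = 1 (Z = (1 + 4) - 4 = 5 - 4 = 1)
d = -225/224 (d = ((-5 + 5*6)*(4 - 13))/224 = ((-5 + 30)*(-9))*(1/224) = (25*(-9))*(1/224) = -225*1/224 = -225/224 ≈ -1.0045)
d*Z = -225/224*1 = -225/224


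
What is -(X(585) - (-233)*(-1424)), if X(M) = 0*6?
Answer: 331792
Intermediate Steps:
X(M) = 0
-(X(585) - (-233)*(-1424)) = -(0 - (-233)*(-1424)) = -(0 - 1*331792) = -(0 - 331792) = -1*(-331792) = 331792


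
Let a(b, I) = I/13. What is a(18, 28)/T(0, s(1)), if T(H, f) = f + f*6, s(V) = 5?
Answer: 4/65 ≈ 0.061538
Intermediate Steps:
a(b, I) = I/13 (a(b, I) = I*(1/13) = I/13)
T(H, f) = 7*f (T(H, f) = f + 6*f = 7*f)
a(18, 28)/T(0, s(1)) = ((1/13)*28)/((7*5)) = (28/13)/35 = (28/13)*(1/35) = 4/65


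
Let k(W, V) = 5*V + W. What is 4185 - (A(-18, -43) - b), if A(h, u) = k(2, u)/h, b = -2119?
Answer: 12325/6 ≈ 2054.2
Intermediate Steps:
k(W, V) = W + 5*V
A(h, u) = (2 + 5*u)/h
4185 - (A(-18, -43) - b) = 4185 - ((2 + 5*(-43))/(-18) - 1*(-2119)) = 4185 - (-(2 - 215)/18 + 2119) = 4185 - (-1/18*(-213) + 2119) = 4185 - (71/6 + 2119) = 4185 - 1*12785/6 = 4185 - 12785/6 = 12325/6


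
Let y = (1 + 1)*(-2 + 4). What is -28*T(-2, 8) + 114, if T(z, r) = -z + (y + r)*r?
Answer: -2630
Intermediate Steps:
y = 4 (y = 2*2 = 4)
T(z, r) = -z + r*(4 + r) (T(z, r) = -z + (4 + r)*r = -z + r*(4 + r))
-28*T(-2, 8) + 114 = -28*(8² - 1*(-2) + 4*8) + 114 = -28*(64 + 2 + 32) + 114 = -28*98 + 114 = -2744 + 114 = -2630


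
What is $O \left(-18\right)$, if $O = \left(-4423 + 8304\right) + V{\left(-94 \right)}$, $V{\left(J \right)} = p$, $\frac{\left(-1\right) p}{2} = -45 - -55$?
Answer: $-69498$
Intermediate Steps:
$p = -20$ ($p = - 2 \left(-45 - -55\right) = - 2 \left(-45 + 55\right) = \left(-2\right) 10 = -20$)
$V{\left(J \right)} = -20$
$O = 3861$ ($O = \left(-4423 + 8304\right) - 20 = 3881 - 20 = 3861$)
$O \left(-18\right) = 3861 \left(-18\right) = -69498$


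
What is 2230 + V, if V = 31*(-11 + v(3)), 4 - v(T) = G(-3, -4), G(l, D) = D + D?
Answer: 2261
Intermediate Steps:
G(l, D) = 2*D
v(T) = 12 (v(T) = 4 - 2*(-4) = 4 - 1*(-8) = 4 + 8 = 12)
V = 31 (V = 31*(-11 + 12) = 31*1 = 31)
2230 + V = 2230 + 31 = 2261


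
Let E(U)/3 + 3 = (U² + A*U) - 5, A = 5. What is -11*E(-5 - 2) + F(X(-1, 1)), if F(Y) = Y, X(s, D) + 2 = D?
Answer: -199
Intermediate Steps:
X(s, D) = -2 + D
E(U) = -24 + 3*U² + 15*U (E(U) = -9 + 3*((U² + 5*U) - 5) = -9 + 3*(-5 + U² + 5*U) = -9 + (-15 + 3*U² + 15*U) = -24 + 3*U² + 15*U)
-11*E(-5 - 2) + F(X(-1, 1)) = -11*(-24 + 3*(-5 - 2)² + 15*(-5 - 2)) + (-2 + 1) = -11*(-24 + 3*(-7)² + 15*(-7)) - 1 = -11*(-24 + 3*49 - 105) - 1 = -11*(-24 + 147 - 105) - 1 = -11*18 - 1 = -198 - 1 = -199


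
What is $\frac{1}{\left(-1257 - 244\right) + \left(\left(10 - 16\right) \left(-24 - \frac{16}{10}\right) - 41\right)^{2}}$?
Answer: $\frac{25}{279444} \approx 8.9463 \cdot 10^{-5}$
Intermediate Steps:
$\frac{1}{\left(-1257 - 244\right) + \left(\left(10 - 16\right) \left(-24 - \frac{16}{10}\right) - 41\right)^{2}} = \frac{1}{\left(-1257 - 244\right) + \left(- 6 \left(-24 - \frac{8}{5}\right) - 41\right)^{2}} = \frac{1}{-1501 + \left(- 6 \left(-24 - \frac{8}{5}\right) - 41\right)^{2}} = \frac{1}{-1501 + \left(\left(-6\right) \left(- \frac{128}{5}\right) - 41\right)^{2}} = \frac{1}{-1501 + \left(\frac{768}{5} - 41\right)^{2}} = \frac{1}{-1501 + \left(\frac{563}{5}\right)^{2}} = \frac{1}{-1501 + \frac{316969}{25}} = \frac{1}{\frac{279444}{25}} = \frac{25}{279444}$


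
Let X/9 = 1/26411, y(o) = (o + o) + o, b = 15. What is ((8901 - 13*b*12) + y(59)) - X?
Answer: 177957309/26411 ≈ 6738.0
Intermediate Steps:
y(o) = 3*o (y(o) = 2*o + o = 3*o)
X = 9/26411 ≈ 0.00034077
((8901 - 13*b*12) + y(59)) - X = ((8901 - 13*15*12) + 3*59) - 1*9/26411 = ((8901 - 195*12) + 177) - 9/26411 = ((8901 - 2340) + 177) - 9/26411 = (6561 + 177) - 9/26411 = 6738 - 9/26411 = 177957309/26411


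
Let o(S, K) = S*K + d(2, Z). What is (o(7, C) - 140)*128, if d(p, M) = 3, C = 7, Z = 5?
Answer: -11264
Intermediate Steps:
o(S, K) = 3 + K*S (o(S, K) = S*K + 3 = K*S + 3 = 3 + K*S)
(o(7, C) - 140)*128 = ((3 + 7*7) - 140)*128 = ((3 + 49) - 140)*128 = (52 - 140)*128 = -88*128 = -11264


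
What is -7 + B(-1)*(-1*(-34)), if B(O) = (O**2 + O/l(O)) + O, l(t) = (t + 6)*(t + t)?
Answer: -18/5 ≈ -3.6000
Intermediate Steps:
l(t) = 2*t*(6 + t) (l(t) = (6 + t)*(2*t) = 2*t*(6 + t))
B(O) = O + O**2 + 1/(2*(6 + O)) (B(O) = (O**2 + O/((2*O*(6 + O)))) + O = (O**2 + (1/(2*O*(6 + O)))*O) + O = (O**2 + 1/(2*(6 + O))) + O = O + O**2 + 1/(2*(6 + O)))
-7 + B(-1)*(-1*(-34)) = -7 + ((1/2 - (1 - 1)*(6 - 1))/(6 - 1))*(-1*(-34)) = -7 + ((1/2 - 1*0*5)/5)*34 = -7 + ((1/2 + 0)/5)*34 = -7 + ((1/5)*(1/2))*34 = -7 + (1/10)*34 = -7 + 17/5 = -18/5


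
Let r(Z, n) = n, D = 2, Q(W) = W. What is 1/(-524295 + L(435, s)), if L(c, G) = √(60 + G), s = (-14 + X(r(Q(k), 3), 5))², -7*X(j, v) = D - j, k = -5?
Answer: -25690455/13469377091876 - 7*√12349/13469377091876 ≈ -1.9074e-6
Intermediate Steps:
X(j, v) = -2/7 + j/7 (X(j, v) = -(2 - j)/7 = -2/7 + j/7)
s = 9409/49 (s = (-14 + (-2/7 + (⅐)*3))² = (-14 + (-2/7 + 3/7))² = (-14 + ⅐)² = (-97/7)² = 9409/49 ≈ 192.02)
1/(-524295 + L(435, s)) = 1/(-524295 + √(60 + 9409/49)) = 1/(-524295 + √(12349/49)) = 1/(-524295 + √12349/7)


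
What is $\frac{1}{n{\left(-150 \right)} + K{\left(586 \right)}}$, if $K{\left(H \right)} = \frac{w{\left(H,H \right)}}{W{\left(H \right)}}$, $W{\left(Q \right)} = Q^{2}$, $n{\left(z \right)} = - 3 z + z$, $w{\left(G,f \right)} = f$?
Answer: $\frac{586}{175801} \approx 0.0033333$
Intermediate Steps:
$n{\left(z \right)} = - 2 z$
$K{\left(H \right)} = \frac{1}{H}$ ($K{\left(H \right)} = \frac{H}{H^{2}} = \frac{1}{H}$)
$\frac{1}{n{\left(-150 \right)} + K{\left(586 \right)}} = \frac{1}{\left(-2\right) \left(-150\right) + \frac{1}{586}} = \frac{1}{300 + \frac{1}{586}} = \frac{1}{\frac{175801}{586}} = \frac{586}{175801}$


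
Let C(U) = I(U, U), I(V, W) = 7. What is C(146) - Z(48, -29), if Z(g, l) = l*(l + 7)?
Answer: -631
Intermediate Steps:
C(U) = 7
Z(g, l) = l*(7 + l)
C(146) - Z(48, -29) = 7 - (-29)*(7 - 29) = 7 - (-29)*(-22) = 7 - 1*638 = 7 - 638 = -631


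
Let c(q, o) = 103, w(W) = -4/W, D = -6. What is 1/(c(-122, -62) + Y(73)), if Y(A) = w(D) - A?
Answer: 3/92 ≈ 0.032609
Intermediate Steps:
Y(A) = ⅔ - A (Y(A) = -4/(-6) - A = -4*(-⅙) - A = ⅔ - A)
1/(c(-122, -62) + Y(73)) = 1/(103 + (⅔ - 1*73)) = 1/(103 + (⅔ - 73)) = 1/(103 - 217/3) = 1/(92/3) = 3/92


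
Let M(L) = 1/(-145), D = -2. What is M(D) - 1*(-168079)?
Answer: 24371454/145 ≈ 1.6808e+5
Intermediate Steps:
M(L) = -1/145
M(D) - 1*(-168079) = -1/145 - 1*(-168079) = -1/145 + 168079 = 24371454/145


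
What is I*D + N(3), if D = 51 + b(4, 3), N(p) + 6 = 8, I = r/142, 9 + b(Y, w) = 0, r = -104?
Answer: -2042/71 ≈ -28.761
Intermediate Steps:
b(Y, w) = -9 (b(Y, w) = -9 + 0 = -9)
I = -52/71 (I = -104/142 = -104*1/142 = -52/71 ≈ -0.73239)
N(p) = 2 (N(p) = -6 + 8 = 2)
D = 42 (D = 51 - 9 = 42)
I*D + N(3) = -52/71*42 + 2 = -2184/71 + 2 = -2042/71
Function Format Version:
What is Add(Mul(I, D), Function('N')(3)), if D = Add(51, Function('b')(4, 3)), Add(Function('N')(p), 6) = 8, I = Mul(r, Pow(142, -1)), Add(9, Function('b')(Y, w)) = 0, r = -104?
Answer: Rational(-2042, 71) ≈ -28.761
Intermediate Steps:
Function('b')(Y, w) = -9 (Function('b')(Y, w) = Add(-9, 0) = -9)
I = Rational(-52, 71) (I = Mul(-104, Pow(142, -1)) = Mul(-104, Rational(1, 142)) = Rational(-52, 71) ≈ -0.73239)
Function('N')(p) = 2 (Function('N')(p) = Add(-6, 8) = 2)
D = 42 (D = Add(51, -9) = 42)
Add(Mul(I, D), Function('N')(3)) = Add(Mul(Rational(-52, 71), 42), 2) = Add(Rational(-2184, 71), 2) = Rational(-2042, 71)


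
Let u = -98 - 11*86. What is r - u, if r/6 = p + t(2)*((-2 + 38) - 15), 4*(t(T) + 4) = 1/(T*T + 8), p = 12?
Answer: 4917/8 ≈ 614.63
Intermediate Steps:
t(T) = -4 + 1/(4*(8 + T²)) (t(T) = -4 + 1/(4*(T*T + 8)) = -4 + 1/(4*(T² + 8)) = -4 + 1/(4*(8 + T²)))
r = -3435/8 (r = 6*(12 + ((-127 - 16*2²)/(4*(8 + 2²)))*((-2 + 38) - 15)) = 6*(12 + ((-127 - 16*4)/(4*(8 + 4)))*(36 - 15)) = 6*(12 + ((¼)*(-127 - 64)/12)*21) = 6*(12 + ((¼)*(1/12)*(-191))*21) = 6*(12 - 191/48*21) = 6*(12 - 1337/16) = 6*(-1145/16) = -3435/8 ≈ -429.38)
u = -1044 (u = -98 - 946 = -1044)
r - u = -3435/8 - 1*(-1044) = -3435/8 + 1044 = 4917/8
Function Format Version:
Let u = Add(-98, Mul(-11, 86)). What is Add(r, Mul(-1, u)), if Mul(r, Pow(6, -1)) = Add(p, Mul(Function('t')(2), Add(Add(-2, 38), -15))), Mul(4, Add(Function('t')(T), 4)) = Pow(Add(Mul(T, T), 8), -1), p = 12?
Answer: Rational(4917, 8) ≈ 614.63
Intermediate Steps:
Function('t')(T) = Add(-4, Mul(Rational(1, 4), Pow(Add(8, Pow(T, 2)), -1))) (Function('t')(T) = Add(-4, Mul(Rational(1, 4), Pow(Add(Mul(T, T), 8), -1))) = Add(-4, Mul(Rational(1, 4), Pow(Add(Pow(T, 2), 8), -1))) = Add(-4, Mul(Rational(1, 4), Pow(Add(8, Pow(T, 2)), -1))))
r = Rational(-3435, 8) (r = Mul(6, Add(12, Mul(Mul(Rational(1, 4), Pow(Add(8, Pow(2, 2)), -1), Add(-127, Mul(-16, Pow(2, 2)))), Add(Add(-2, 38), -15)))) = Mul(6, Add(12, Mul(Mul(Rational(1, 4), Pow(Add(8, 4), -1), Add(-127, Mul(-16, 4))), Add(36, -15)))) = Mul(6, Add(12, Mul(Mul(Rational(1, 4), Pow(12, -1), Add(-127, -64)), 21))) = Mul(6, Add(12, Mul(Mul(Rational(1, 4), Rational(1, 12), -191), 21))) = Mul(6, Add(12, Mul(Rational(-191, 48), 21))) = Mul(6, Add(12, Rational(-1337, 16))) = Mul(6, Rational(-1145, 16)) = Rational(-3435, 8) ≈ -429.38)
u = -1044 (u = Add(-98, -946) = -1044)
Add(r, Mul(-1, u)) = Add(Rational(-3435, 8), Mul(-1, -1044)) = Add(Rational(-3435, 8), 1044) = Rational(4917, 8)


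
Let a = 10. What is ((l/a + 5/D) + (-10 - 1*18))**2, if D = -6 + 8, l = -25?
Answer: 784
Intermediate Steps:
D = 2
((l/a + 5/D) + (-10 - 1*18))**2 = ((-25/10 + 5/2) + (-10 - 1*18))**2 = ((-25*1/10 + 5*(1/2)) + (-10 - 18))**2 = ((-5/2 + 5/2) - 28)**2 = (0 - 28)**2 = (-28)**2 = 784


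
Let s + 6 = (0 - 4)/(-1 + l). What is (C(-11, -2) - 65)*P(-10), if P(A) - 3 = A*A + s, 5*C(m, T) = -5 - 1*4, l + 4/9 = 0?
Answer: -433198/65 ≈ -6664.6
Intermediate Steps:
l = -4/9 (l = -4/9 + 0 = -4/9 ≈ -0.44444)
s = -42/13 (s = -6 + (0 - 4)/(-1 - 4/9) = -6 - 4/(-13/9) = -6 - 4*(-9/13) = -6 + 36/13 = -42/13 ≈ -3.2308)
C(m, T) = -9/5 (C(m, T) = (-5 - 1*4)/5 = (-5 - 4)/5 = (1/5)*(-9) = -9/5)
P(A) = -3/13 + A**2 (P(A) = 3 + (A*A - 42/13) = 3 + (A**2 - 42/13) = 3 + (-42/13 + A**2) = -3/13 + A**2)
(C(-11, -2) - 65)*P(-10) = (-9/5 - 65)*(-3/13 + (-10)**2) = -334*(-3/13 + 100)/5 = -334/5*1297/13 = -433198/65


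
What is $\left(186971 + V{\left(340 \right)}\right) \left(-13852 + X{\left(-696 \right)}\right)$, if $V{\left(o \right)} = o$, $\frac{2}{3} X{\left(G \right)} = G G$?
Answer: $133510036092$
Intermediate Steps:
$X{\left(G \right)} = \frac{3 G^{2}}{2}$ ($X{\left(G \right)} = \frac{3 G G}{2} = \frac{3 G^{2}}{2}$)
$\left(186971 + V{\left(340 \right)}\right) \left(-13852 + X{\left(-696 \right)}\right) = \left(186971 + 340\right) \left(-13852 + \frac{3 \left(-696\right)^{2}}{2}\right) = 187311 \left(-13852 + \frac{3}{2} \cdot 484416\right) = 187311 \left(-13852 + 726624\right) = 187311 \cdot 712772 = 133510036092$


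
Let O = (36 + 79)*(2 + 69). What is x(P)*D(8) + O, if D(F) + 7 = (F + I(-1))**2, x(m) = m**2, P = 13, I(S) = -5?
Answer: 8503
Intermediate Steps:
O = 8165 (O = 115*71 = 8165)
D(F) = -7 + (-5 + F)**2 (D(F) = -7 + (F - 5)**2 = -7 + (-5 + F)**2)
x(P)*D(8) + O = 13**2*(-7 + (-5 + 8)**2) + 8165 = 169*(-7 + 3**2) + 8165 = 169*(-7 + 9) + 8165 = 169*2 + 8165 = 338 + 8165 = 8503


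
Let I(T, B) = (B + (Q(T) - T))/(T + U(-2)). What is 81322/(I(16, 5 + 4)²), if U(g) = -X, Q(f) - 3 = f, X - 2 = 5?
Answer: 365949/8 ≈ 45744.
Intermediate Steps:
X = 7 (X = 2 + 5 = 7)
Q(f) = 3 + f
U(g) = -7 (U(g) = -1*7 = -7)
I(T, B) = (3 + B)/(-7 + T) (I(T, B) = (B + ((3 + T) - T))/(T - 7) = (B + 3)/(-7 + T) = (3 + B)/(-7 + T))
81322/(I(16, 5 + 4)²) = 81322/(((3 + (5 + 4))/(-7 + 16))²) = 81322/(((3 + 9)/9)²) = 81322/(((⅑)*12)²) = 81322/((4/3)²) = 81322/(16/9) = 81322*(9/16) = 365949/8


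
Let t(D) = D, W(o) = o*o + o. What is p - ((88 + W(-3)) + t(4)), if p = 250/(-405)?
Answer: -7988/81 ≈ -98.617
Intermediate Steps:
W(o) = o + o² (W(o) = o² + o = o + o²)
p = -50/81 (p = 250*(-1/405) = -50/81 ≈ -0.61728)
p - ((88 + W(-3)) + t(4)) = -50/81 - ((88 - 3*(1 - 3)) + 4) = -50/81 - ((88 - 3*(-2)) + 4) = -50/81 - ((88 + 6) + 4) = -50/81 - (94 + 4) = -50/81 - 1*98 = -50/81 - 98 = -7988/81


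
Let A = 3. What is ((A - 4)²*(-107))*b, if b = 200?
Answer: -21400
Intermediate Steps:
((A - 4)²*(-107))*b = ((3 - 4)²*(-107))*200 = ((-1)²*(-107))*200 = (1*(-107))*200 = -107*200 = -21400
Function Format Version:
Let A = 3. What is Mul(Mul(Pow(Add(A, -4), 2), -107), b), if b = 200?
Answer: -21400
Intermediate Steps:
Mul(Mul(Pow(Add(A, -4), 2), -107), b) = Mul(Mul(Pow(Add(3, -4), 2), -107), 200) = Mul(Mul(Pow(-1, 2), -107), 200) = Mul(Mul(1, -107), 200) = Mul(-107, 200) = -21400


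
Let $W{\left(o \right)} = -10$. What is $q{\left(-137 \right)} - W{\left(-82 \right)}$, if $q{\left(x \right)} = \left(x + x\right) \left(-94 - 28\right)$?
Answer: $33438$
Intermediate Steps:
$q{\left(x \right)} = - 244 x$ ($q{\left(x \right)} = 2 x \left(-122\right) = - 244 x$)
$q{\left(-137 \right)} - W{\left(-82 \right)} = \left(-244\right) \left(-137\right) - -10 = 33428 + 10 = 33438$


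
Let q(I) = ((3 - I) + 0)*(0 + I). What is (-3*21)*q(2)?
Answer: -126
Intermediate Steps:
q(I) = I*(3 - I) (q(I) = (3 - I)*I = I*(3 - I))
(-3*21)*q(2) = (-3*21)*(2*(3 - 1*2)) = -126*(3 - 2) = -126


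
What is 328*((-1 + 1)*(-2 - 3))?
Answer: 0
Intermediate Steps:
328*((-1 + 1)*(-2 - 3)) = 328*(0*(-5)) = 328*0 = 0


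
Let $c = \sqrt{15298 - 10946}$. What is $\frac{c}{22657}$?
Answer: $\frac{16 \sqrt{17}}{22657} \approx 0.0029117$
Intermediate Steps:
$c = 16 \sqrt{17}$ ($c = \sqrt{4352} = 16 \sqrt{17} \approx 65.97$)
$\frac{c}{22657} = \frac{16 \sqrt{17}}{22657}$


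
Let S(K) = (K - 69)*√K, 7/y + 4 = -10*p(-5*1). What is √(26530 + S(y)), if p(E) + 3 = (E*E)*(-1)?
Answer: √(2020949280 - 38074*√483)/276 ≈ 162.85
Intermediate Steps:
p(E) = -3 - E² (p(E) = -3 + (E*E)*(-1) = -3 + E²*(-1) = -3 - E²)
y = 7/276 (y = 7/(-4 - 10*(-3 - (-5*1)²)) = 7/(-4 - 10*(-3 - 1*(-5)²)) = 7/(-4 - 10*(-3 - 1*25)) = 7/(-4 - 10*(-3 - 25)) = 7/(-4 - 10*(-28)) = 7/(-4 + 280) = 7/276 ≈ 0.025362)
S(K) = √K*(-69 + K) (S(K) = (-69 + K)*√K = √K*(-69 + K))
√(26530 + S(y)) = √(26530 + √(7/276)*(-69 + 7/276)) = √(26530 + (√483/138)*(-19037/276)) = √(26530 - 19037*√483/38088)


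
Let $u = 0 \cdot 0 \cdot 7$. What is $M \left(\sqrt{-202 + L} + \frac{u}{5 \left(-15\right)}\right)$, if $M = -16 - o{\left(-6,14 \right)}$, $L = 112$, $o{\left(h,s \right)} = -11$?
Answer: $- 15 i \sqrt{10} \approx - 47.434 i$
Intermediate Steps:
$u = 0$ ($u = 0 \cdot 7 = 0$)
$M = -5$ ($M = -16 - -11 = -16 + 11 = -5$)
$M \left(\sqrt{-202 + L} + \frac{u}{5 \left(-15\right)}\right) = - 5 \left(\sqrt{-202 + 112} + \frac{0}{5 \left(-15\right)}\right) = - 5 \left(\sqrt{-90} + \frac{0}{-75}\right) = - 5 \left(3 i \sqrt{10} + 0 \left(- \frac{1}{75}\right)\right) = - 5 \left(3 i \sqrt{10} + 0\right) = - 5 \cdot 3 i \sqrt{10} = - 15 i \sqrt{10}$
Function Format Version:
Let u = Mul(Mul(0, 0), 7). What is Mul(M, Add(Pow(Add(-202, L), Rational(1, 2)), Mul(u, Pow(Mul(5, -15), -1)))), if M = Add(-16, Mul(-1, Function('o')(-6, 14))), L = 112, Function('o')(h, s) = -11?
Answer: Mul(-15, I, Pow(10, Rational(1, 2))) ≈ Mul(-47.434, I)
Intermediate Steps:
u = 0 (u = Mul(0, 7) = 0)
M = -5 (M = Add(-16, Mul(-1, -11)) = Add(-16, 11) = -5)
Mul(M, Add(Pow(Add(-202, L), Rational(1, 2)), Mul(u, Pow(Mul(5, -15), -1)))) = Mul(-5, Add(Pow(Add(-202, 112), Rational(1, 2)), Mul(0, Pow(Mul(5, -15), -1)))) = Mul(-5, Add(Pow(-90, Rational(1, 2)), Mul(0, Pow(-75, -1)))) = Mul(-5, Add(Mul(3, I, Pow(10, Rational(1, 2))), Mul(0, Rational(-1, 75)))) = Mul(-5, Add(Mul(3, I, Pow(10, Rational(1, 2))), 0)) = Mul(-5, Mul(3, I, Pow(10, Rational(1, 2)))) = Mul(-15, I, Pow(10, Rational(1, 2)))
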